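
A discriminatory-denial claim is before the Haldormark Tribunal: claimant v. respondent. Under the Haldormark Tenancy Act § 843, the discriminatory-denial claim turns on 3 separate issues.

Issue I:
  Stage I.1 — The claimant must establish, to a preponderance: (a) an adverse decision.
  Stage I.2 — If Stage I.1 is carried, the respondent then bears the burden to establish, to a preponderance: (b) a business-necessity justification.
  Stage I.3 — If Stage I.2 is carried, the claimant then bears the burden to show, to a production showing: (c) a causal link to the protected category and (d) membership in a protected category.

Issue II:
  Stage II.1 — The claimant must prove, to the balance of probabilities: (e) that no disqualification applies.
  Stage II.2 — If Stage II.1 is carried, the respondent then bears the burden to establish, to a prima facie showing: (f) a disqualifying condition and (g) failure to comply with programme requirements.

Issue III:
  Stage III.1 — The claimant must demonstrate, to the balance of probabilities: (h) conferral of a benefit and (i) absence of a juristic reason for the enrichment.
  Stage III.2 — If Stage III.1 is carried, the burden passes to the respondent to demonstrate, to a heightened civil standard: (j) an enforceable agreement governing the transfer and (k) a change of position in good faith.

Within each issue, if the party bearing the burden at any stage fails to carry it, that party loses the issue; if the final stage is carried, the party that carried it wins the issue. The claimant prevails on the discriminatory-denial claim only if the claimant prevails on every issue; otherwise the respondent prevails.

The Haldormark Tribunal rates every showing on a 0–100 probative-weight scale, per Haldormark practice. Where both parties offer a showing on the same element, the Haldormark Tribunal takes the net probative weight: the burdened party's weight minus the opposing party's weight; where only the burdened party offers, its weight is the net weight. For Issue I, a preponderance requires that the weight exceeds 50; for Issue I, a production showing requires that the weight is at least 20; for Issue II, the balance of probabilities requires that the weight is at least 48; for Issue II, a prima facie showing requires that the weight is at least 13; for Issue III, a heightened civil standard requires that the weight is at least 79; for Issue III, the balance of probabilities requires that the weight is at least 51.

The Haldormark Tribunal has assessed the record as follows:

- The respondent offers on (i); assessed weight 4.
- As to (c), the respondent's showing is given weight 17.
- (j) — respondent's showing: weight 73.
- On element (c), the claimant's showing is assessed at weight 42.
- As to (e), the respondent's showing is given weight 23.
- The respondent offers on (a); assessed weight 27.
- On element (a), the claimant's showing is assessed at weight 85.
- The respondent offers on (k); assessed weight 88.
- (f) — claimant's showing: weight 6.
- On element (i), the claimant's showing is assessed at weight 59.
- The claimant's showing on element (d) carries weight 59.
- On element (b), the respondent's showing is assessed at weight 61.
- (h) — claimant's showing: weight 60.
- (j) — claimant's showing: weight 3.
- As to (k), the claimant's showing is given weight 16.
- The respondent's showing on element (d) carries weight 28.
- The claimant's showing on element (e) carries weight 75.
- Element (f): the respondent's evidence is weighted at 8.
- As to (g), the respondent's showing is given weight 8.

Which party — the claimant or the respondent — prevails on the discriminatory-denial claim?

claimant

— Issue I —
Stage I.1 (claimant, a preponderance, weight exceeds 50): (a) net 85−27=58 > 50 — meets.
  Stage I.1 is satisfied; the onus moves to the respondent.
Stage I.2 (respondent, a preponderance, weight exceeds 50): (b) 61 > 50 — meets.
  Stage I.2 is satisfied; the onus moves to the claimant.
Stage I.3 (claimant, a production showing, weight is at least 20): (c) net 42−17=25 ≥ 20 — meets; (d) net 59−28=31 ≥ 20 — meets.
  All elements met at the final stage.
Every stage carried; the claimant prevails on this issue.
— Issue II —
Stage II.1 (claimant, the balance of probabilities, weight is at least 48): (e) net 75−23=52 ≥ 48 — meets.
  All elements met. The burden passes to the respondent.
Stage II.2 (respondent, a prima facie showing, weight is at least 13): (f) net 8−6=2 < 13 — fails; (g) 8 < 13 — fails.
  Stage II.2 not carried; the respondent fails its burden.
The claimant prevails on this issue.
— Issue III —
Stage III.1 — burden on claimant; standard: the balance of probabilities (weight is at least 51).
    (h): 60 ≥ 51 [met]
    (i): 59 − 4 = 55 ≥ 51 [met]
  Stage III.1 carried; the burden shifts to the respondent.
Stage III.2 — burden on respondent; standard: a heightened civil standard (weight is at least 79).
    (j): 73 − 3 = 70 < 79 [not met]
    (k): 88 − 16 = 72 < 79 [not met]
  Stage III.2 not carried; the respondent fails its burden.
The analysis ends at Stage III.2; the claimant prevails on this issue.
Per-issue: Issue I → claimant; Issue II → claimant; Issue III → claimant. The claimant must prevail on every issue; overall, the claimant prevails.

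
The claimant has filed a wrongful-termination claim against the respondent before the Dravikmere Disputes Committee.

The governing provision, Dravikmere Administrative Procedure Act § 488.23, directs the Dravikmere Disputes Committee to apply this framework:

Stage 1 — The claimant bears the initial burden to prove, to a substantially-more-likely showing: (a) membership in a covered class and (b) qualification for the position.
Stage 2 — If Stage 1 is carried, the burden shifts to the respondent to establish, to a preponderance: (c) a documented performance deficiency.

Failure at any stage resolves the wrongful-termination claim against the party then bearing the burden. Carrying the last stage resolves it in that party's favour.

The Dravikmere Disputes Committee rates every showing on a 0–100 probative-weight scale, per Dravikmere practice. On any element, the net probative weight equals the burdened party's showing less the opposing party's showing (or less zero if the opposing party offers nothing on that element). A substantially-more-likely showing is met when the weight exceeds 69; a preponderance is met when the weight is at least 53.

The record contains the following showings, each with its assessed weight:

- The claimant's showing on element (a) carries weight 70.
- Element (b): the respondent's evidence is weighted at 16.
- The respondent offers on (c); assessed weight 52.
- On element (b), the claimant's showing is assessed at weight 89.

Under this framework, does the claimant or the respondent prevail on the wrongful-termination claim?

claimant

Stage 1 — burden on claimant; standard: a substantially-more-likely showing (weight exceeds 69).
    (a): 70 > 69 [met]
    (b): 89 − 16 = 73 > 69 [met]
  Stage 1 is satisfied; the onus moves to the respondent.
Stage 2 — burden on respondent; standard: a preponderance (weight is at least 53).
    (c): 52 < 53 [not met]
  The respondent does not carry Stage 2.
So the claimant prevails.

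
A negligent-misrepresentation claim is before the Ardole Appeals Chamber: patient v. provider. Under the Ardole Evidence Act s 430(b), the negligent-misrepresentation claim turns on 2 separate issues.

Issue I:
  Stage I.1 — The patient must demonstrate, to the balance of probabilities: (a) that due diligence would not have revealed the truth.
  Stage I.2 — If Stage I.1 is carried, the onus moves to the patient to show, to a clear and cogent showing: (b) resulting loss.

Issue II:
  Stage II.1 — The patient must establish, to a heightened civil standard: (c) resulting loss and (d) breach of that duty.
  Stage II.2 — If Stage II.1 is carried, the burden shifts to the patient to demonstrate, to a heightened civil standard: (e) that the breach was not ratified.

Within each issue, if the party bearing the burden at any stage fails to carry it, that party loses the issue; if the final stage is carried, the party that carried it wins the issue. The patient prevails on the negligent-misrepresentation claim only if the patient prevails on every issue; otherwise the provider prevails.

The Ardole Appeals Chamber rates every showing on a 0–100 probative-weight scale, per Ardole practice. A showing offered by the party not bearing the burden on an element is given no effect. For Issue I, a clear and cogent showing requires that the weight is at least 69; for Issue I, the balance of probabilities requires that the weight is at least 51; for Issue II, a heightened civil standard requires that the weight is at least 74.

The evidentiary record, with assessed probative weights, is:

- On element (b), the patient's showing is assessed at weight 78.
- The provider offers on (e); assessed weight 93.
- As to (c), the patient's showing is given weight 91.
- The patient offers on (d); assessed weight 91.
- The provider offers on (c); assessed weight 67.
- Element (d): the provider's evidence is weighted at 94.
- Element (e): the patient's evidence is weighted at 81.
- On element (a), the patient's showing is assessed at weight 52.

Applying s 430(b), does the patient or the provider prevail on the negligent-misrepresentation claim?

— Issue I —
At Stage I.1 the patient must meet the balance of probabilities (weight is at least 51): on (a) the weight is 52, ≥ 51, so (a) meets the standard.
  Stage I.1 is satisfied; the patient continues to bear the burden.
At Stage I.2 the patient must meet a clear and cogent showing (weight is at least 69): on (b) the weight is 78, which does reach 69, so (b) meets the standard.
  All elements met at the final stage.
With every stage satisfied, the patient prevails on this issue.
— Issue II —
Stage II.1 (patient, a heightened civil standard, weight is at least 74): (c) 91 (provider's 67 disregarded) ≥ 74 — meets; (d) 91 (provider's 94 disregarded) ≥ 74 — meets.
  All elements met. The patient retains the burden for Stage II.2.
Stage II.2 (patient, a heightened civil standard, weight is at least 74): (e) 81 (provider's 93 disregarded) ≥ 74 — meets.
  All elements met at the final stage.
All stages carried — the patient prevails on this issue.
Per-issue: Issue I → patient; Issue II → patient. The patient must prevail on every issue; overall, the patient prevails.

patient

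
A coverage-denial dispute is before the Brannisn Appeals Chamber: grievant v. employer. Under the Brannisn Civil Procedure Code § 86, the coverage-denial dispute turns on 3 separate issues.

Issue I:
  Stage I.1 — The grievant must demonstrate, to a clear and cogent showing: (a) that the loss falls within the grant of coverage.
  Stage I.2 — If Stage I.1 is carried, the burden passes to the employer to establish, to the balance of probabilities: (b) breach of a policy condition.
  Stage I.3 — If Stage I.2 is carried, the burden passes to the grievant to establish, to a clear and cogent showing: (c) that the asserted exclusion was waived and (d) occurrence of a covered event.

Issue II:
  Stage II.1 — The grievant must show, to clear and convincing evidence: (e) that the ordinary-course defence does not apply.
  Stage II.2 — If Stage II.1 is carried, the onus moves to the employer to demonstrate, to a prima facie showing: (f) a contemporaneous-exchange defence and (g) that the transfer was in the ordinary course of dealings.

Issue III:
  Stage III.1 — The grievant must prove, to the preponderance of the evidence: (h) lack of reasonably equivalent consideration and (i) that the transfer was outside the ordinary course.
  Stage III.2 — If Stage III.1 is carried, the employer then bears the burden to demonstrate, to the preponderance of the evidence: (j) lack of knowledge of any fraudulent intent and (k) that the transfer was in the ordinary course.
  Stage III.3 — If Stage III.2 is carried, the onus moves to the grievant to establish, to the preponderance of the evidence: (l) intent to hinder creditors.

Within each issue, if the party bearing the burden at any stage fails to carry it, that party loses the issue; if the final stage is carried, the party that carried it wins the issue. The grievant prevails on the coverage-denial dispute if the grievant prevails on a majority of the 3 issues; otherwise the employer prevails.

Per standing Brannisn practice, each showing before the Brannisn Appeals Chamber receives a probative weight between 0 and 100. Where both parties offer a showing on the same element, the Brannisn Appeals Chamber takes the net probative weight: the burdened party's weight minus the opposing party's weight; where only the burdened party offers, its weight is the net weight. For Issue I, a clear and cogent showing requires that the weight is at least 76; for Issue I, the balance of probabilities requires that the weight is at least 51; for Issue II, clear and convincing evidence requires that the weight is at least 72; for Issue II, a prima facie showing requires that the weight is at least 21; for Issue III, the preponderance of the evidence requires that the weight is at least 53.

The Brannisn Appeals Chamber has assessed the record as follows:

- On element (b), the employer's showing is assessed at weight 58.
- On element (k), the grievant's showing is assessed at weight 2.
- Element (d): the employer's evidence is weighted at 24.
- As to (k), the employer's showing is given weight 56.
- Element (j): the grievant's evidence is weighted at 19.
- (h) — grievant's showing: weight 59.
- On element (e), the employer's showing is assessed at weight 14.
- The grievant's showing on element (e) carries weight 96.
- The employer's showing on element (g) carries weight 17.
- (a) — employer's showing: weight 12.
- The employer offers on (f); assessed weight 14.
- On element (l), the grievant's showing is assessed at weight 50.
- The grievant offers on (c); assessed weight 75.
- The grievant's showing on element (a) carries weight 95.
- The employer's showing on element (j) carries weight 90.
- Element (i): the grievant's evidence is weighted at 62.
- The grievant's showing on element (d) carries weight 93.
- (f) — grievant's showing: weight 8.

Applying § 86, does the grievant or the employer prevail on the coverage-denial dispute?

employer

— Issue I —
Stage I.1 — burden on grievant; standard: a clear and cogent showing (weight is at least 76).
    (a): 95 − 12 = 83 ≥ 76 [met]
  Stage I.1 carried; the burden shifts to the employer.
Stage I.2 — burden on employer; standard: the balance of probabilities (weight is at least 51).
    (b): 58 ≥ 51 [met]
  All elements met. The burden passes to the grievant.
Stage I.3 — burden on grievant; standard: a clear and cogent showing (weight is at least 76).
    (c): 75 < 76 [not met]
    (d): 93 − 24 = 69 < 76 [not met]
  Not every element is met, so the grievant fails to carry Stage I.3.
The employer prevails on this issue.
— Issue II —
Stage II.1 — burden on grievant; standard: clear and convincing evidence (weight is at least 72).
    (e): 96 − 14 = 82 ≥ 72 [met]
  Stage II.1 carried; the burden shifts to the employer.
Stage II.2 — burden on employer; standard: a prima facie showing (weight is at least 21).
    (f): 14 − 8 = 6 < 21 [not met]
    (g): 17 < 21 [not met]
  Stage II.2 not carried; the employer fails its burden.
The grievant prevails on this issue.
— Issue III —
At Stage III.1 the grievant must meet the preponderance of the evidence (weight is at least 53): on (h) the weight is 59, which does reach 53, so (h) meets the standard; on (i) the weight is 62, ≥ 53, so (i) meets the standard.
  Stage III.1 is satisfied; the onus moves to the employer.
At Stage III.2 the employer must meet the preponderance of the evidence (weight is at least 53): on (j) the weight is 90 less the opposing 19 gives net 71, which does reach 53, so (j) meets the standard; on (k) the weight is 56 less the opposing 2 gives net 54, ≥ 53, so (k) meets the standard.
  The employer carries Stage III.2; the grievant now bears the burden.
At Stage III.3 the grievant must meet the preponderance of the evidence (weight is at least 53): on (l) the weight is 50, < 53, so (l) does not meet the standard.
  Not every element is met, so the grievant fails to carry Stage III.3.
The employer prevails on this issue.
Per-issue: Issue I → employer; Issue II → grievant; Issue III → employer. The grievant must prevail on a majority of issues; overall, the employer prevails.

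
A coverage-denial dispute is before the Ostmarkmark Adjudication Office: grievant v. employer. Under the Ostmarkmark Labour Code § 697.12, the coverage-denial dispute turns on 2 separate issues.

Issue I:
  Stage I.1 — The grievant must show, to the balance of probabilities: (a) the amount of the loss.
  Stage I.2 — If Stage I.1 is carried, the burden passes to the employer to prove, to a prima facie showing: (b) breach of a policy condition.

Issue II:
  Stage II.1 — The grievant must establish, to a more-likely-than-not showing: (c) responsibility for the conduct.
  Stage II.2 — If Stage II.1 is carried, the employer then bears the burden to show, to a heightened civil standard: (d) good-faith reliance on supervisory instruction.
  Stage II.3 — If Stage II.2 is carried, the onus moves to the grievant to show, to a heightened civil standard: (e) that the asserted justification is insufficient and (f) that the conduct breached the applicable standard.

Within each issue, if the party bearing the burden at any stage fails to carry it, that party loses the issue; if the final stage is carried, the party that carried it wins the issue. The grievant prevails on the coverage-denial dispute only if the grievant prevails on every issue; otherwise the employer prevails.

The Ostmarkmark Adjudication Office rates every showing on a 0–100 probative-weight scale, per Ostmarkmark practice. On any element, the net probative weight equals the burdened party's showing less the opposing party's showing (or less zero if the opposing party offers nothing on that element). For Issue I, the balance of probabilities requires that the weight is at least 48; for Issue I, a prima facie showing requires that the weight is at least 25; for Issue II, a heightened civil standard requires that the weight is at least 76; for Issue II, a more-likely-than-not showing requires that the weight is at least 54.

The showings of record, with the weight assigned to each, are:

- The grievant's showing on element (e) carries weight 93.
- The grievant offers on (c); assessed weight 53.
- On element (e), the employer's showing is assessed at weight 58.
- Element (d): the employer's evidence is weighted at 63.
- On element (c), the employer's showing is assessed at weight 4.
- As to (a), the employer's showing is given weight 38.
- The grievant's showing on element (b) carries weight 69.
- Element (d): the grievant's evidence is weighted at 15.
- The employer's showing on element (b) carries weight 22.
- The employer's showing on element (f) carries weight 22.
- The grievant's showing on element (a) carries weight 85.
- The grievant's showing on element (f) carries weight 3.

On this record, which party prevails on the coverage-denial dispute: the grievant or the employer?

employer

— Issue I —
Stage I.1 (grievant, the balance of probabilities, weight is at least 48): (a) net 85−38=47 < 48 — fails.
  Not every element is met, so the grievant fails to carry Stage I.1.
The analysis ends at Stage I.1; the employer prevails on this issue.
— Issue II —
At Stage II.1 the grievant must meet a more-likely-than-not showing (weight is at least 54): on (c) the weight is 53 less the opposing 4 gives net 49, < 54, so (c) does not meet the standard.
  Stage II.1 not carried; the grievant fails its burden.
So the employer prevails on this issue.
Per-issue: Issue I → employer; Issue II → employer. The grievant must prevail on every issue; overall, the employer prevails.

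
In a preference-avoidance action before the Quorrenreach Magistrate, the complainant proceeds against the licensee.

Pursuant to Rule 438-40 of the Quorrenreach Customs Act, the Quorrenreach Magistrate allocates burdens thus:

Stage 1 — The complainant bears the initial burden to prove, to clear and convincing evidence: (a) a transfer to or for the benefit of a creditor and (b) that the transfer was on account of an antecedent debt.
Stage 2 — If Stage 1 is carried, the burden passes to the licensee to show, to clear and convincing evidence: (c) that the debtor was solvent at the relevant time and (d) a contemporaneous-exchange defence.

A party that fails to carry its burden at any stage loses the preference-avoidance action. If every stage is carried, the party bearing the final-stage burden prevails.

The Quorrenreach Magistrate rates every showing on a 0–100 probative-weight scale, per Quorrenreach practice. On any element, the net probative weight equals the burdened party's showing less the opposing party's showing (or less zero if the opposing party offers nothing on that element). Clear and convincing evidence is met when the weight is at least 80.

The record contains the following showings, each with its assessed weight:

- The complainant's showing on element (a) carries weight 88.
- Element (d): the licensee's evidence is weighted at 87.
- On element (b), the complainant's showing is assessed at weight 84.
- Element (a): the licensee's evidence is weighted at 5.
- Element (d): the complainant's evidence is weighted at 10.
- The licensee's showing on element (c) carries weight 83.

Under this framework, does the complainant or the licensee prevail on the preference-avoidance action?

complainant

Stage 1 — burden on complainant; standard: clear and convincing evidence (weight is at least 80).
    (a): 88 − 5 = 83 ≥ 80 [met]
    (b): 84 ≥ 80 [met]
  All elements met. The burden passes to the licensee.
Stage 2 — burden on licensee; standard: clear and convincing evidence (weight is at least 80).
    (c): 83 ≥ 80 [met]
    (d): 87 − 10 = 77 < 80 [not met]
  Not every element is met, so the licensee fails to carry Stage 2.
So the complainant prevails.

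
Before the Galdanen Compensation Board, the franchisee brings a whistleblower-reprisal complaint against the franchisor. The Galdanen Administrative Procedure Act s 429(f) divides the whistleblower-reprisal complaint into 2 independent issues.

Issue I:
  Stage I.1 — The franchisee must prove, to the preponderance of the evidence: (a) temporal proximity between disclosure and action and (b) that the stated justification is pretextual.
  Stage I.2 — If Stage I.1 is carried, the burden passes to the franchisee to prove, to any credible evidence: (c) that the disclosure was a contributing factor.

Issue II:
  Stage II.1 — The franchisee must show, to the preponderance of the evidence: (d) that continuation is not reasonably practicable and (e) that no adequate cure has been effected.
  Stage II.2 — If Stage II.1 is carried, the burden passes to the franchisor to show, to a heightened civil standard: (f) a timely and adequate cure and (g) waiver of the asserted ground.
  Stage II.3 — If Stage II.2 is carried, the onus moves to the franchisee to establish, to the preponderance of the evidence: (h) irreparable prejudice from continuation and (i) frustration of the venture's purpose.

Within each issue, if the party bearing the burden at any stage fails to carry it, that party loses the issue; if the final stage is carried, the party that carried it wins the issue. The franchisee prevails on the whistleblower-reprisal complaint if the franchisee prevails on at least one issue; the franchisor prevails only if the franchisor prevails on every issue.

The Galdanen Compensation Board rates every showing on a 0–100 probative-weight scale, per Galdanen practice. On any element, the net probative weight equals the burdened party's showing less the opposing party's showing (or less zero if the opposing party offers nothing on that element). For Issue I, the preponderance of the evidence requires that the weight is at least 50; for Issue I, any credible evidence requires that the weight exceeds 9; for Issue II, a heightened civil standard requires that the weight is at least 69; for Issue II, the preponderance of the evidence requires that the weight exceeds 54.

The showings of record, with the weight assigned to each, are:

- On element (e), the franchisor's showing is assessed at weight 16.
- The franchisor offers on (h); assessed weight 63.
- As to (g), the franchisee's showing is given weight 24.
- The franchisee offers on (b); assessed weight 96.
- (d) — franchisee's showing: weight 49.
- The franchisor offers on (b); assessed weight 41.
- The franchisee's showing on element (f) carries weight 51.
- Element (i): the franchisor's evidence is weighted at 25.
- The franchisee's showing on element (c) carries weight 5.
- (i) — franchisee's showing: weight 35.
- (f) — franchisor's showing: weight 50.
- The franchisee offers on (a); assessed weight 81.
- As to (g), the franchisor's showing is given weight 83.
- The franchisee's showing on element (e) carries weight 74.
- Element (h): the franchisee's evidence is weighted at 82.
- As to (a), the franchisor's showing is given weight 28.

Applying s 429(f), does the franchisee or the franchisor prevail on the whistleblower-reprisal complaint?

— Issue I —
At Stage I.1 the franchisee must meet the preponderance of the evidence (weight is at least 50): on (a) the weight is 81 less the opposing 28 gives net 53, ≥ 50, so (a) meets the standard; on (b) the weight is 96 less the opposing 41 gives net 55, ≥ 50, so (b) meets the standard.
  All elements met. The franchisee retains the burden for Stage I.2.
At Stage I.2 the franchisee must meet any credible evidence (weight exceeds 9): on (c) the weight is 5, which does not exceed 9, so (c) does not meet the standard.
  The franchisee does not carry Stage I.2.
The franchisor prevails on this issue.
— Issue II —
Stage II.1 (franchisee, the preponderance of the evidence, weight exceeds 54): (d) 49 ≤ 54 — fails; (e) net 74−16=58 > 54 — meets.
  Stage II.1 not carried; the franchisee fails its burden.
So the franchisor prevails on this issue.
Per-issue: Issue I → franchisor; Issue II → franchisor. The franchisee must prevail on at least one issue; overall, the franchisor prevails.

franchisor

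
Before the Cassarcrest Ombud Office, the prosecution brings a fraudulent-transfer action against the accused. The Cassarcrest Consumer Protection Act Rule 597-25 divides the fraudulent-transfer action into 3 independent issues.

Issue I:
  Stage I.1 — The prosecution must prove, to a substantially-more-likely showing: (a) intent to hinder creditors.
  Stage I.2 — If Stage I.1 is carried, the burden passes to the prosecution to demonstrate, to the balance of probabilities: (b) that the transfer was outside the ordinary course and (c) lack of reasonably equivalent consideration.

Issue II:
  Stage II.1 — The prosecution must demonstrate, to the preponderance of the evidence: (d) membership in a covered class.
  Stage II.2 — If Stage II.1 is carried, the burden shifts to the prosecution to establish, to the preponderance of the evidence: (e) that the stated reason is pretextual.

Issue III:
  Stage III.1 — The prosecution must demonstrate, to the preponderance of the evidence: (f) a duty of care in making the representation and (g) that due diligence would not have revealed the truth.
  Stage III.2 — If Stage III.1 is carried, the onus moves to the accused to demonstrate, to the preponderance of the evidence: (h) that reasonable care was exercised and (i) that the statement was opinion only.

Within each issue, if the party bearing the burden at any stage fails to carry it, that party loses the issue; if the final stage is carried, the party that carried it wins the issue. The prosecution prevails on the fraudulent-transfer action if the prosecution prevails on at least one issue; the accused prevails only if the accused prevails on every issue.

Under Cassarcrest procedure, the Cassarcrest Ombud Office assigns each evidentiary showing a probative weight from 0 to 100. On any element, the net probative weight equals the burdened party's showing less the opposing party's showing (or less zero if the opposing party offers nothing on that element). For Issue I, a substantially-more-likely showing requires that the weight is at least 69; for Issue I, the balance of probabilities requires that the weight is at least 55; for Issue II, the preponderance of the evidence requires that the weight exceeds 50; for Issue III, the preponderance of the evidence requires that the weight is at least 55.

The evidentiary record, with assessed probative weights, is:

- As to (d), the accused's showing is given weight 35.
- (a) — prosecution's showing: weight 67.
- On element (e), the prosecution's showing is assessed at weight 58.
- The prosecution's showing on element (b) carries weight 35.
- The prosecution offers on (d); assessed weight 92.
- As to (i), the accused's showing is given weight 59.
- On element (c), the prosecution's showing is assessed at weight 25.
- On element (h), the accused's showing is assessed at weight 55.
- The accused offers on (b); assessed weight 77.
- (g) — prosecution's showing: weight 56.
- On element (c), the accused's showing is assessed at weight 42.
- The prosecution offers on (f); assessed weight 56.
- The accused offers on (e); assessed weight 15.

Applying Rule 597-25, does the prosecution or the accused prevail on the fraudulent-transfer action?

— Issue I —
At Stage I.1 the prosecution must meet a substantially-more-likely showing (weight is at least 69): on (a) the weight is 67, which does not reach 69, so (a) does not meet the standard.
  The prosecution does not carry Stage I.1.
So the accused prevails on this issue.
— Issue II —
Stage II.1 (prosecution, the preponderance of the evidence, weight exceeds 50): (d) net 92−35=57 > 50 — meets.
  Stage II.1 is satisfied; the prosecution continues to bear the burden.
Stage II.2 (prosecution, the preponderance of the evidence, weight exceeds 50): (e) net 58−15=43 ≤ 50 — fails.
  The prosecution does not carry Stage II.2.
So the accused prevails on this issue.
— Issue III —
Stage III.1 — burden on prosecution; standard: the preponderance of the evidence (weight is at least 55).
    (f): 56 ≥ 55 [met]
    (g): 56 ≥ 55 [met]
  All elements met. The burden passes to the accused.
Stage III.2 — burden on accused; standard: the preponderance of the evidence (weight is at least 55).
    (h): 55 ≥ 55 [met]
    (i): 59 ≥ 55 [met]
  Stage III.2 carried; the final stage is satisfied.
All stages carried — the accused prevails on this issue.
Per-issue: Issue I → accused; Issue II → accused; Issue III → accused. The prosecution must prevail on at least one issue; overall, the accused prevails.

accused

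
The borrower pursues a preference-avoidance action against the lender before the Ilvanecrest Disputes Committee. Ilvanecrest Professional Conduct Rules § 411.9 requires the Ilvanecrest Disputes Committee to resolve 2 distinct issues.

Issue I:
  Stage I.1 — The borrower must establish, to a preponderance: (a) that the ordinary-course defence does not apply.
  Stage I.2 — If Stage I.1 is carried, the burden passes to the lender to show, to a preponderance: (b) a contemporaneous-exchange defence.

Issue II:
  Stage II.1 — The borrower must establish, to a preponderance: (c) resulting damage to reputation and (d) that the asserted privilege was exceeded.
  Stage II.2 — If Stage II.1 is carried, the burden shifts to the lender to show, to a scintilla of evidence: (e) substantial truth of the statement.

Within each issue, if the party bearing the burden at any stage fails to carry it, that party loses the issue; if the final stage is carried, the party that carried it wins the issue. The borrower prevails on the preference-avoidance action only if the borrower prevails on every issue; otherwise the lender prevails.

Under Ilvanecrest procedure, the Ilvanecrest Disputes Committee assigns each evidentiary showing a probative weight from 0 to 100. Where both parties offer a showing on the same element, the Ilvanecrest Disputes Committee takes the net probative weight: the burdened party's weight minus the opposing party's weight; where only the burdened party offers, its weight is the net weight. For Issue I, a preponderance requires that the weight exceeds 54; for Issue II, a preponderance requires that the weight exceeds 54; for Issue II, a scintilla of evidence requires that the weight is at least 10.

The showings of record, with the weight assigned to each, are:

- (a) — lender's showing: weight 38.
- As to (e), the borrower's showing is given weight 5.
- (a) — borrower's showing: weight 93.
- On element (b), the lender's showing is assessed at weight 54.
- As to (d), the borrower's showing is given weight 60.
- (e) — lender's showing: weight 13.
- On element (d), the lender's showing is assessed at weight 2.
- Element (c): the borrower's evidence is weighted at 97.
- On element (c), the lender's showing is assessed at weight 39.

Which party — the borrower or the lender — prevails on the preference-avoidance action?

borrower

— Issue I —
Stage I.1 — burden on borrower; standard: a preponderance (weight exceeds 54).
    (a): 93 − 38 = 55 > 54 [met]
  Stage I.1 is satisfied; the onus moves to the lender.
Stage I.2 — burden on lender; standard: a preponderance (weight exceeds 54).
    (b): 54 ≤ 54 [not met]
  Not every element is met, so the lender fails to carry Stage I.2.
So the borrower prevails on this issue.
— Issue II —
Stage II.1 — burden on borrower; standard: a preponderance (weight exceeds 54).
    (c): 97 − 39 = 58 > 54 [met]
    (d): 60 − 2 = 58 > 54 [met]
  Stage II.1 is satisfied; the onus moves to the lender.
Stage II.2 — burden on lender; standard: a scintilla of evidence (weight is at least 10).
    (e): 13 − 5 = 8 < 10 [not met]
  The lender does not carry Stage II.2.
So the borrower prevails on this issue.
Per-issue: Issue I → borrower; Issue II → borrower. The borrower must prevail on every issue; overall, the borrower prevails.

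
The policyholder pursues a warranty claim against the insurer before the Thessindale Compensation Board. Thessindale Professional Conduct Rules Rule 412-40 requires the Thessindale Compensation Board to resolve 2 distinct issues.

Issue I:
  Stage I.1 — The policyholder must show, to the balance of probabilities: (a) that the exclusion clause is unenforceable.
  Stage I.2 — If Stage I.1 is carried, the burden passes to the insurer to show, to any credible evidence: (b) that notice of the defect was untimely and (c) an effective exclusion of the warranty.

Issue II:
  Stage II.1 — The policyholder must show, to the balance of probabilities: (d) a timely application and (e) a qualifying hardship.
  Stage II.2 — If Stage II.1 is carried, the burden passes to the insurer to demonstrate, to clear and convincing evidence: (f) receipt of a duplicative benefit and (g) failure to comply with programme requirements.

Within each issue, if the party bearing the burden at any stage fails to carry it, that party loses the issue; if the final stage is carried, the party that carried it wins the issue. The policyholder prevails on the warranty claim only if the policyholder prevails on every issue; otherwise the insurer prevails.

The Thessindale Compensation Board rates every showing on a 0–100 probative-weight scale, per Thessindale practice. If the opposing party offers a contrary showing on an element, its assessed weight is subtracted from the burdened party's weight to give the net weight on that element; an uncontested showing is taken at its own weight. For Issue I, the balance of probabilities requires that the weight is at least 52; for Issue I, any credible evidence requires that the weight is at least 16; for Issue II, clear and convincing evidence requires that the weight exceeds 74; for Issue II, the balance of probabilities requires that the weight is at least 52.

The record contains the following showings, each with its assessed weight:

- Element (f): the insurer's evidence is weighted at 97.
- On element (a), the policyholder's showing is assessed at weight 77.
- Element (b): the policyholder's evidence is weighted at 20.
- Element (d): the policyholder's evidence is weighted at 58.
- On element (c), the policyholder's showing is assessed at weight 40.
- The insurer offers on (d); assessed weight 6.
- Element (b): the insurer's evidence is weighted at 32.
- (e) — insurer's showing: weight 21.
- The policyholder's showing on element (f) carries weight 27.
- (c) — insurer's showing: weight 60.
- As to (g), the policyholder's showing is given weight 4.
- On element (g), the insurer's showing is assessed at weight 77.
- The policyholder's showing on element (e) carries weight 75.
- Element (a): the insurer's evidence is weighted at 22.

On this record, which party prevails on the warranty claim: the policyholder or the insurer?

— Issue I —
Stage I.1 (policyholder, the balance of probabilities, weight is at least 52): (a) net 77−22=55 ≥ 52 — meets.
  All elements met. The burden passes to the insurer.
Stage I.2 (insurer, any credible evidence, weight is at least 16): (b) net 32−20=12 < 16 — fails; (c) net 60−40=20 ≥ 16 — meets.
  The insurer does not carry Stage I.2.
The policyholder prevails on this issue.
— Issue II —
At Stage II.1 the policyholder must meet the balance of probabilities (weight is at least 52): on (d) the weight is 58 less the opposing 6 gives net 52, ≥ 52, so (d) meets the standard; on (e) the weight is 75 less the opposing 21 gives net 54, ≥ 52, so (e) meets the standard.
  Stage II.1 carried; the burden shifts to the insurer.
At Stage II.2 the insurer must meet clear and convincing evidence (weight exceeds 74): on (f) the weight is 97 less the opposing 27 gives net 70, ≤ 74, so (f) does not meet the standard; on (g) the weight is 77 less the opposing 4 gives net 73, ≤ 74, so (g) does not meet the standard.
  Not every element is met, so the insurer fails to carry Stage II.2.
The analysis ends at Stage II.2; the policyholder prevails on this issue.
Per-issue: Issue I → policyholder; Issue II → policyholder. The policyholder must prevail on every issue; overall, the policyholder prevails.

policyholder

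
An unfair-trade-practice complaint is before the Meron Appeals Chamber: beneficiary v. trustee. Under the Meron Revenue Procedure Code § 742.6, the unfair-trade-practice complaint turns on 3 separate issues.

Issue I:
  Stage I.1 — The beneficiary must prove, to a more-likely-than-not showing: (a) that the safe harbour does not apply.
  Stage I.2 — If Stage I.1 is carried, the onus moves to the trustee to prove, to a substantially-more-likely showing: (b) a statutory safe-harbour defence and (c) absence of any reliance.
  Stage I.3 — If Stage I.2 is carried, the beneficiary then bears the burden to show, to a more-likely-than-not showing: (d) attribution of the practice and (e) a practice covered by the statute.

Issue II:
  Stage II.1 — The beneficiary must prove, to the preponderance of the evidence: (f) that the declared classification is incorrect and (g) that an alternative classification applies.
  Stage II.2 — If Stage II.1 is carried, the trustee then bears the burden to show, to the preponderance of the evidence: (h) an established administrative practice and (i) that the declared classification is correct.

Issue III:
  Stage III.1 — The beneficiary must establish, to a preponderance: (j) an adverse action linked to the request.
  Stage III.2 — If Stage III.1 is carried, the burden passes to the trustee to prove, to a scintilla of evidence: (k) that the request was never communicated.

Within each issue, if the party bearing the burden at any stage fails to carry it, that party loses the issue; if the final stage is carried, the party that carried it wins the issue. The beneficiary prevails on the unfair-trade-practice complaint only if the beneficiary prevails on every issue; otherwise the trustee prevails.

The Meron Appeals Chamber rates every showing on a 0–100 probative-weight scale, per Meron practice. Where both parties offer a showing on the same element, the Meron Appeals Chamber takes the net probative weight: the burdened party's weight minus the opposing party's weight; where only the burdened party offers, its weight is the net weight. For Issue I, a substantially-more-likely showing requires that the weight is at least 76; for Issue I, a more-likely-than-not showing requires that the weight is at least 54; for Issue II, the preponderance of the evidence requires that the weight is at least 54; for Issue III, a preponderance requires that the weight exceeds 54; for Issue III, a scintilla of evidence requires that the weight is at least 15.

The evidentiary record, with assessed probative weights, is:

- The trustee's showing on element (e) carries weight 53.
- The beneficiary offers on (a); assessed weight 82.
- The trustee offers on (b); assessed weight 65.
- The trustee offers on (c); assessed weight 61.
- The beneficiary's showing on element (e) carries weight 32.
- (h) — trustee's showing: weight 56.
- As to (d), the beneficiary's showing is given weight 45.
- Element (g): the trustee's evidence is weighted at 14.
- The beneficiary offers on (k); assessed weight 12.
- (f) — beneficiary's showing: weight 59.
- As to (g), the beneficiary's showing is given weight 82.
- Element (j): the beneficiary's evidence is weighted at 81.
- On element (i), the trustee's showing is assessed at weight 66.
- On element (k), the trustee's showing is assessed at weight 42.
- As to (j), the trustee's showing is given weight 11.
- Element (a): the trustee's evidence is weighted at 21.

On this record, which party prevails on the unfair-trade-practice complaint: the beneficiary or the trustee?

trustee

— Issue I —
At Stage I.1 the beneficiary must meet a more-likely-than-not showing (weight is at least 54): on (a) the weight is 82 less the opposing 21 gives net 61, ≥ 54, so (a) meets the standard.
  All elements met. The burden passes to the trustee.
At Stage I.2 the trustee must meet a substantially-more-likely showing (weight is at least 76): on (b) the weight is 65, which does not reach 76, so (b) does not meet the standard; on (c) the weight is 61, which does not reach 76, so (c) does not meet the standard.
  Not every element is met, so the trustee fails to carry Stage I.2.
The analysis ends at Stage I.2; the beneficiary prevails on this issue.
— Issue II —
At Stage II.1 the beneficiary must meet the preponderance of the evidence (weight is at least 54): on (f) the weight is 59, ≥ 54, so (f) meets the standard; on (g) the weight is 82 less the opposing 14 gives net 68, which does reach 54, so (g) meets the standard.
  Stage II.1 carried; the burden shifts to the trustee.
At Stage II.2 the trustee must meet the preponderance of the evidence (weight is at least 54): on (h) the weight is 56, ≥ 54, so (h) meets the standard; on (i) the weight is 66, ≥ 54, so (i) meets the standard.
  The trustee carries the last stage.
With every stage satisfied, the trustee prevails on this issue.
— Issue III —
Stage III.1 — burden on beneficiary; standard: a preponderance (weight exceeds 54).
    (j): 81 − 11 = 70 > 54 [met]
  Stage III.1 carried; the burden shifts to the trustee.
Stage III.2 — burden on trustee; standard: a scintilla of evidence (weight is at least 15).
    (k): 42 − 12 = 30 ≥ 15 [met]
  All elements met at the final stage.
All stages carried — the trustee prevails on this issue.
Per-issue: Issue I → beneficiary; Issue II → trustee; Issue III → trustee. The beneficiary must prevail on every issue; overall, the trustee prevails.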